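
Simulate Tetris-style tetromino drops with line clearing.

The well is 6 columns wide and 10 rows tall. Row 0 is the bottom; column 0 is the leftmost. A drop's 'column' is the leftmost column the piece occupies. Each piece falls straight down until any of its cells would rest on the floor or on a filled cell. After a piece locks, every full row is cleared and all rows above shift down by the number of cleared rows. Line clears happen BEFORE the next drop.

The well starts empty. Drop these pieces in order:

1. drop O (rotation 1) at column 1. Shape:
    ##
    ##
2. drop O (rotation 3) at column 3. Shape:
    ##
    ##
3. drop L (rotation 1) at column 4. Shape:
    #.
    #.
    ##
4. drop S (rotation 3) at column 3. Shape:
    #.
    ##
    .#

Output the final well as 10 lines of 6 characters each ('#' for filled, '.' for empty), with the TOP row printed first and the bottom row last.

Answer: ......
......
...#..
...##.
....#.
....#.
....#.
....##
.####.
.####.

Derivation:
Drop 1: O rot1 at col 1 lands with bottom-row=0; cleared 0 line(s) (total 0); column heights now [0 2 2 0 0 0], max=2
Drop 2: O rot3 at col 3 lands with bottom-row=0; cleared 0 line(s) (total 0); column heights now [0 2 2 2 2 0], max=2
Drop 3: L rot1 at col 4 lands with bottom-row=2; cleared 0 line(s) (total 0); column heights now [0 2 2 2 5 3], max=5
Drop 4: S rot3 at col 3 lands with bottom-row=5; cleared 0 line(s) (total 0); column heights now [0 2 2 8 7 3], max=8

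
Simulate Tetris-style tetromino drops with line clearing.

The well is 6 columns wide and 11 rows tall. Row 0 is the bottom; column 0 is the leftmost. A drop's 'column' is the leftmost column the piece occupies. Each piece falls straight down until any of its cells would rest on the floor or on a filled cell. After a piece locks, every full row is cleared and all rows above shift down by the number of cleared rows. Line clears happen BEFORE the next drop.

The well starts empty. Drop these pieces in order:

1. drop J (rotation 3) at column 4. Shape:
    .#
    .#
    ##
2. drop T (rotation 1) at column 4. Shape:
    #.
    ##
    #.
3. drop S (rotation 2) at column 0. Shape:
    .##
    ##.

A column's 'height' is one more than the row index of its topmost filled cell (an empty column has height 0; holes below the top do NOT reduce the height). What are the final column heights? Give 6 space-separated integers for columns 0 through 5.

Drop 1: J rot3 at col 4 lands with bottom-row=0; cleared 0 line(s) (total 0); column heights now [0 0 0 0 1 3], max=3
Drop 2: T rot1 at col 4 lands with bottom-row=2; cleared 0 line(s) (total 0); column heights now [0 0 0 0 5 4], max=5
Drop 3: S rot2 at col 0 lands with bottom-row=0; cleared 0 line(s) (total 0); column heights now [1 2 2 0 5 4], max=5

Answer: 1 2 2 0 5 4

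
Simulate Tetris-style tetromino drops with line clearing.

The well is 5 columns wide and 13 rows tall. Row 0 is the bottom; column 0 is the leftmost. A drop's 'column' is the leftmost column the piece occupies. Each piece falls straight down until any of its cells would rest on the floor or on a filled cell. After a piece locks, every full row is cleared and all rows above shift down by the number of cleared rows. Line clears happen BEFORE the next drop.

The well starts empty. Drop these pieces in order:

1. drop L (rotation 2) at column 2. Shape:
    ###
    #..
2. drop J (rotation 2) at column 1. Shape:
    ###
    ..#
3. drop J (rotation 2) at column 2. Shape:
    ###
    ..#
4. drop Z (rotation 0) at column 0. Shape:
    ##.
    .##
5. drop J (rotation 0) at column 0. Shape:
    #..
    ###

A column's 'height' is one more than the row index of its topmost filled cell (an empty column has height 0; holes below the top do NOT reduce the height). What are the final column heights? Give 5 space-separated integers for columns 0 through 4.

Answer: 9 8 8 5 5

Derivation:
Drop 1: L rot2 at col 2 lands with bottom-row=0; cleared 0 line(s) (total 0); column heights now [0 0 2 2 2], max=2
Drop 2: J rot2 at col 1 lands with bottom-row=2; cleared 0 line(s) (total 0); column heights now [0 4 4 4 2], max=4
Drop 3: J rot2 at col 2 lands with bottom-row=3; cleared 0 line(s) (total 0); column heights now [0 4 5 5 5], max=5
Drop 4: Z rot0 at col 0 lands with bottom-row=5; cleared 0 line(s) (total 0); column heights now [7 7 6 5 5], max=7
Drop 5: J rot0 at col 0 lands with bottom-row=7; cleared 0 line(s) (total 0); column heights now [9 8 8 5 5], max=9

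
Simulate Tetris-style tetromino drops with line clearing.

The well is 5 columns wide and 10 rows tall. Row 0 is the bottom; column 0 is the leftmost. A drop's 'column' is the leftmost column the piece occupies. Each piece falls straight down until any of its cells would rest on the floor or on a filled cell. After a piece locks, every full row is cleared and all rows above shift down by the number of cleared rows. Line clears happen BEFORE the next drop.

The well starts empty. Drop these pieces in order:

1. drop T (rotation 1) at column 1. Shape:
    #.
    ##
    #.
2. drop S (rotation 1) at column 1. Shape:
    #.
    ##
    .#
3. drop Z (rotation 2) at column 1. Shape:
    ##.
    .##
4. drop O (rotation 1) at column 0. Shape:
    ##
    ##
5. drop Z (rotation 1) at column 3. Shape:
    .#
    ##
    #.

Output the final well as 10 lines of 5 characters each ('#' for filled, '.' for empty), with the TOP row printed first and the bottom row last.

Answer: .....
.....
##..#
##.##
.###.
.###.
.##..
.##..
.##..
.#...

Derivation:
Drop 1: T rot1 at col 1 lands with bottom-row=0; cleared 0 line(s) (total 0); column heights now [0 3 2 0 0], max=3
Drop 2: S rot1 at col 1 lands with bottom-row=2; cleared 0 line(s) (total 0); column heights now [0 5 4 0 0], max=5
Drop 3: Z rot2 at col 1 lands with bottom-row=4; cleared 0 line(s) (total 0); column heights now [0 6 6 5 0], max=6
Drop 4: O rot1 at col 0 lands with bottom-row=6; cleared 0 line(s) (total 0); column heights now [8 8 6 5 0], max=8
Drop 5: Z rot1 at col 3 lands with bottom-row=5; cleared 0 line(s) (total 0); column heights now [8 8 6 7 8], max=8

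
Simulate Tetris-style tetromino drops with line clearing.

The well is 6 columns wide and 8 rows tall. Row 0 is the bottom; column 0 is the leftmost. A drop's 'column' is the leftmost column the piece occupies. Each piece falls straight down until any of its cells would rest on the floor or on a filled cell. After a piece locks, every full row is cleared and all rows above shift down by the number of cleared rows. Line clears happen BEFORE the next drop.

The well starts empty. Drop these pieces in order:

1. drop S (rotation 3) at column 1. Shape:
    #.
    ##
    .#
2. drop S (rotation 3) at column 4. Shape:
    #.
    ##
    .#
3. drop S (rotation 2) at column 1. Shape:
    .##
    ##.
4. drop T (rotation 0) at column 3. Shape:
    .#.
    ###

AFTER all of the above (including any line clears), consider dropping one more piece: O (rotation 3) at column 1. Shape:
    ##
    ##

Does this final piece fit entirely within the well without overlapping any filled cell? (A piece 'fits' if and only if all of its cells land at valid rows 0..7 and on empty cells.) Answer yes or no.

Answer: yes

Derivation:
Drop 1: S rot3 at col 1 lands with bottom-row=0; cleared 0 line(s) (total 0); column heights now [0 3 2 0 0 0], max=3
Drop 2: S rot3 at col 4 lands with bottom-row=0; cleared 0 line(s) (total 0); column heights now [0 3 2 0 3 2], max=3
Drop 3: S rot2 at col 1 lands with bottom-row=3; cleared 0 line(s) (total 0); column heights now [0 4 5 5 3 2], max=5
Drop 4: T rot0 at col 3 lands with bottom-row=5; cleared 0 line(s) (total 0); column heights now [0 4 5 6 7 6], max=7
Test piece O rot3 at col 1 (width 2): heights before test = [0 4 5 6 7 6]; fits = True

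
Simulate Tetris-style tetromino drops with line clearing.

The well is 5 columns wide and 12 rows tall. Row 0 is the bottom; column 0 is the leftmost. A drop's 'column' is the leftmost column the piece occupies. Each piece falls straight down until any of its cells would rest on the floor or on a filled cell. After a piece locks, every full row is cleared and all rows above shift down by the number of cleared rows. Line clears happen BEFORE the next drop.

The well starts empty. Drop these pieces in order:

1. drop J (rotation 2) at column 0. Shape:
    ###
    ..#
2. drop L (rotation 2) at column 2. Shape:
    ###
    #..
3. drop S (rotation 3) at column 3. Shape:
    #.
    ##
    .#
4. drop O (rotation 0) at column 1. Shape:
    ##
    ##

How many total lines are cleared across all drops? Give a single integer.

Answer: 0

Derivation:
Drop 1: J rot2 at col 0 lands with bottom-row=0; cleared 0 line(s) (total 0); column heights now [2 2 2 0 0], max=2
Drop 2: L rot2 at col 2 lands with bottom-row=2; cleared 0 line(s) (total 0); column heights now [2 2 4 4 4], max=4
Drop 3: S rot3 at col 3 lands with bottom-row=4; cleared 0 line(s) (total 0); column heights now [2 2 4 7 6], max=7
Drop 4: O rot0 at col 1 lands with bottom-row=4; cleared 0 line(s) (total 0); column heights now [2 6 6 7 6], max=7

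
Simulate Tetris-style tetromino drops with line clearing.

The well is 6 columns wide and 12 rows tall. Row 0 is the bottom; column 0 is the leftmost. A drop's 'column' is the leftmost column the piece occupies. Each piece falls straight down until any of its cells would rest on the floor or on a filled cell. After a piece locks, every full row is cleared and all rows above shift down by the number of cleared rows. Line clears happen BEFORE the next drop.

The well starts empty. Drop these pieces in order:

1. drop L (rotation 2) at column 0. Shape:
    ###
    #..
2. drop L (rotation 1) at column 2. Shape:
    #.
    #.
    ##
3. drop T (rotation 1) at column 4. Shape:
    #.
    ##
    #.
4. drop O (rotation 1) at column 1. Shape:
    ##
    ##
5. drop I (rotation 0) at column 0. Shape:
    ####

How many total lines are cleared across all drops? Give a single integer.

Drop 1: L rot2 at col 0 lands with bottom-row=0; cleared 0 line(s) (total 0); column heights now [2 2 2 0 0 0], max=2
Drop 2: L rot1 at col 2 lands with bottom-row=2; cleared 0 line(s) (total 0); column heights now [2 2 5 3 0 0], max=5
Drop 3: T rot1 at col 4 lands with bottom-row=0; cleared 0 line(s) (total 0); column heights now [2 2 5 3 3 2], max=5
Drop 4: O rot1 at col 1 lands with bottom-row=5; cleared 0 line(s) (total 0); column heights now [2 7 7 3 3 2], max=7
Drop 5: I rot0 at col 0 lands with bottom-row=7; cleared 0 line(s) (total 0); column heights now [8 8 8 8 3 2], max=8

Answer: 0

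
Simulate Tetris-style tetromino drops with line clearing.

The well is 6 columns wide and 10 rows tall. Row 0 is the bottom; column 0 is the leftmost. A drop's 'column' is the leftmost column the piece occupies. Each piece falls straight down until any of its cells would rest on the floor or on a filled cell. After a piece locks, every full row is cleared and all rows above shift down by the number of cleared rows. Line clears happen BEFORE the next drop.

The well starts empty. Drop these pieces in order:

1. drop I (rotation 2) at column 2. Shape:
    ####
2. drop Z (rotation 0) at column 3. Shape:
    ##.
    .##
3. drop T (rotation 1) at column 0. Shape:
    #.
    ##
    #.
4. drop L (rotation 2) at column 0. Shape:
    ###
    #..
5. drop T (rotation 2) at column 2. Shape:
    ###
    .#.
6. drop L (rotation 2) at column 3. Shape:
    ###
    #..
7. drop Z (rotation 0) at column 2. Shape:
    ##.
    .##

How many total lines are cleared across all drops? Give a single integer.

Answer: 0

Derivation:
Drop 1: I rot2 at col 2 lands with bottom-row=0; cleared 0 line(s) (total 0); column heights now [0 0 1 1 1 1], max=1
Drop 2: Z rot0 at col 3 lands with bottom-row=1; cleared 0 line(s) (total 0); column heights now [0 0 1 3 3 2], max=3
Drop 3: T rot1 at col 0 lands with bottom-row=0; cleared 0 line(s) (total 0); column heights now [3 2 1 3 3 2], max=3
Drop 4: L rot2 at col 0 lands with bottom-row=3; cleared 0 line(s) (total 0); column heights now [5 5 5 3 3 2], max=5
Drop 5: T rot2 at col 2 lands with bottom-row=4; cleared 0 line(s) (total 0); column heights now [5 5 6 6 6 2], max=6
Drop 6: L rot2 at col 3 lands with bottom-row=6; cleared 0 line(s) (total 0); column heights now [5 5 6 8 8 8], max=8
Drop 7: Z rot0 at col 2 lands with bottom-row=8; cleared 0 line(s) (total 0); column heights now [5 5 10 10 9 8], max=10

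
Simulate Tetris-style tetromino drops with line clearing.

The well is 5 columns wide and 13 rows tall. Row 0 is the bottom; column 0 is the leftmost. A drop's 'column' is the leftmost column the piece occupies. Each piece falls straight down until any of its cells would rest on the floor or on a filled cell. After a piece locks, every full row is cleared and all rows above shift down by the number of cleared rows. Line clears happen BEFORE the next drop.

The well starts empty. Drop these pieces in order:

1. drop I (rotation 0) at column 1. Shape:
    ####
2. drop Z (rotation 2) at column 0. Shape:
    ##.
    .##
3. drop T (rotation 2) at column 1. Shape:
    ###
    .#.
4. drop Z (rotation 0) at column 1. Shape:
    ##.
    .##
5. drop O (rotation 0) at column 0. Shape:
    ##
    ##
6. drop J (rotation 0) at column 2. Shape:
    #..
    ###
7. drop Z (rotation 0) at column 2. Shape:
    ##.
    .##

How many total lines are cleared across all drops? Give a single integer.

Answer: 2

Derivation:
Drop 1: I rot0 at col 1 lands with bottom-row=0; cleared 0 line(s) (total 0); column heights now [0 1 1 1 1], max=1
Drop 2: Z rot2 at col 0 lands with bottom-row=1; cleared 0 line(s) (total 0); column heights now [3 3 2 1 1], max=3
Drop 3: T rot2 at col 1 lands with bottom-row=2; cleared 0 line(s) (total 0); column heights now [3 4 4 4 1], max=4
Drop 4: Z rot0 at col 1 lands with bottom-row=4; cleared 0 line(s) (total 0); column heights now [3 6 6 5 1], max=6
Drop 5: O rot0 at col 0 lands with bottom-row=6; cleared 0 line(s) (total 0); column heights now [8 8 6 5 1], max=8
Drop 6: J rot0 at col 2 lands with bottom-row=6; cleared 1 line(s) (total 1); column heights now [7 7 7 5 1], max=7
Drop 7: Z rot0 at col 2 lands with bottom-row=6; cleared 1 line(s) (total 2); column heights now [3 6 7 7 1], max=7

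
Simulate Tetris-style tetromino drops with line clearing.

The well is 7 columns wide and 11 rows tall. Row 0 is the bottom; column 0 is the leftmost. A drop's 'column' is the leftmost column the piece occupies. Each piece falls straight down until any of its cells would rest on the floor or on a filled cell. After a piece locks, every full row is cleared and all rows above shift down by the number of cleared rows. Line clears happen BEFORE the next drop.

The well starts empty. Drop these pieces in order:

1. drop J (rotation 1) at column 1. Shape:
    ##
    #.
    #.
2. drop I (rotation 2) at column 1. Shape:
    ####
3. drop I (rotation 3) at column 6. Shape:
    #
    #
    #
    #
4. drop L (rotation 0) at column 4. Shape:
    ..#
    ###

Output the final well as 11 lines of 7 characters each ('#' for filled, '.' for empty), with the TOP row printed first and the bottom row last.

Answer: .......
.......
.......
.......
.......
......#
....###
.####.#
.##...#
.#....#
.#....#

Derivation:
Drop 1: J rot1 at col 1 lands with bottom-row=0; cleared 0 line(s) (total 0); column heights now [0 3 3 0 0 0 0], max=3
Drop 2: I rot2 at col 1 lands with bottom-row=3; cleared 0 line(s) (total 0); column heights now [0 4 4 4 4 0 0], max=4
Drop 3: I rot3 at col 6 lands with bottom-row=0; cleared 0 line(s) (total 0); column heights now [0 4 4 4 4 0 4], max=4
Drop 4: L rot0 at col 4 lands with bottom-row=4; cleared 0 line(s) (total 0); column heights now [0 4 4 4 5 5 6], max=6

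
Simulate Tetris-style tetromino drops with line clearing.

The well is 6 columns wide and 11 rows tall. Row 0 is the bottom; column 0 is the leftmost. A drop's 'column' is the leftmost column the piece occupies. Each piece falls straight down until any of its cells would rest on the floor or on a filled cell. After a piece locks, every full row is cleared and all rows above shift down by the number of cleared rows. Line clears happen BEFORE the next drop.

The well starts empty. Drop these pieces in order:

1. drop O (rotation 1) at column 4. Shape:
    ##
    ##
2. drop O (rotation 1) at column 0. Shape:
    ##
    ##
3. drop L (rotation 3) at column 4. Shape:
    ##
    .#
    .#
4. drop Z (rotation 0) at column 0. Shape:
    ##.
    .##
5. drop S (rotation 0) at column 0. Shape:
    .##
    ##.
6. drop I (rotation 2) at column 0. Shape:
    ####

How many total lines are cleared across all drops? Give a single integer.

Drop 1: O rot1 at col 4 lands with bottom-row=0; cleared 0 line(s) (total 0); column heights now [0 0 0 0 2 2], max=2
Drop 2: O rot1 at col 0 lands with bottom-row=0; cleared 0 line(s) (total 0); column heights now [2 2 0 0 2 2], max=2
Drop 3: L rot3 at col 4 lands with bottom-row=2; cleared 0 line(s) (total 0); column heights now [2 2 0 0 5 5], max=5
Drop 4: Z rot0 at col 0 lands with bottom-row=2; cleared 0 line(s) (total 0); column heights now [4 4 3 0 5 5], max=5
Drop 5: S rot0 at col 0 lands with bottom-row=4; cleared 0 line(s) (total 0); column heights now [5 6 6 0 5 5], max=6
Drop 6: I rot2 at col 0 lands with bottom-row=6; cleared 0 line(s) (total 0); column heights now [7 7 7 7 5 5], max=7

Answer: 0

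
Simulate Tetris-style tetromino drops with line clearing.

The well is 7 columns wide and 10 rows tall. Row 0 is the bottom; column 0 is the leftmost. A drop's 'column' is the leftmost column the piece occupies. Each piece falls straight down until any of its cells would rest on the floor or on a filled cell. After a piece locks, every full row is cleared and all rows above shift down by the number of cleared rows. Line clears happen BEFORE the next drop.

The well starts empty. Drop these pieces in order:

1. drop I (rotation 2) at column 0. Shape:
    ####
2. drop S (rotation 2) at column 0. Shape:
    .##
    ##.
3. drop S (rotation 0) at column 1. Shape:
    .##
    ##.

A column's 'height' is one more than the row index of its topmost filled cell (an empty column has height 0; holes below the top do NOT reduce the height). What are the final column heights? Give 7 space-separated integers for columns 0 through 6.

Drop 1: I rot2 at col 0 lands with bottom-row=0; cleared 0 line(s) (total 0); column heights now [1 1 1 1 0 0 0], max=1
Drop 2: S rot2 at col 0 lands with bottom-row=1; cleared 0 line(s) (total 0); column heights now [2 3 3 1 0 0 0], max=3
Drop 3: S rot0 at col 1 lands with bottom-row=3; cleared 0 line(s) (total 0); column heights now [2 4 5 5 0 0 0], max=5

Answer: 2 4 5 5 0 0 0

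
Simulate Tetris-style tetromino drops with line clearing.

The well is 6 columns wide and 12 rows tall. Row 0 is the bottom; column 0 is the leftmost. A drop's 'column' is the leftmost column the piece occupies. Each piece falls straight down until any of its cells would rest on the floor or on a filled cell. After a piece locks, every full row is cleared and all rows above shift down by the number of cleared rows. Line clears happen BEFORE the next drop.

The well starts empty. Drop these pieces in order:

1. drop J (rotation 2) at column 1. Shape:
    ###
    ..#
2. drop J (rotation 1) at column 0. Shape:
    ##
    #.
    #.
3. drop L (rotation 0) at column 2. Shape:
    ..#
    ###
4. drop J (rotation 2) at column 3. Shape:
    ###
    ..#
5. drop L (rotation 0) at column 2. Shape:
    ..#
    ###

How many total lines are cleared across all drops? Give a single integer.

Answer: 0

Derivation:
Drop 1: J rot2 at col 1 lands with bottom-row=0; cleared 0 line(s) (total 0); column heights now [0 2 2 2 0 0], max=2
Drop 2: J rot1 at col 0 lands with bottom-row=0; cleared 0 line(s) (total 0); column heights now [3 3 2 2 0 0], max=3
Drop 3: L rot0 at col 2 lands with bottom-row=2; cleared 0 line(s) (total 0); column heights now [3 3 3 3 4 0], max=4
Drop 4: J rot2 at col 3 lands with bottom-row=3; cleared 0 line(s) (total 0); column heights now [3 3 3 5 5 5], max=5
Drop 5: L rot0 at col 2 lands with bottom-row=5; cleared 0 line(s) (total 0); column heights now [3 3 6 6 7 5], max=7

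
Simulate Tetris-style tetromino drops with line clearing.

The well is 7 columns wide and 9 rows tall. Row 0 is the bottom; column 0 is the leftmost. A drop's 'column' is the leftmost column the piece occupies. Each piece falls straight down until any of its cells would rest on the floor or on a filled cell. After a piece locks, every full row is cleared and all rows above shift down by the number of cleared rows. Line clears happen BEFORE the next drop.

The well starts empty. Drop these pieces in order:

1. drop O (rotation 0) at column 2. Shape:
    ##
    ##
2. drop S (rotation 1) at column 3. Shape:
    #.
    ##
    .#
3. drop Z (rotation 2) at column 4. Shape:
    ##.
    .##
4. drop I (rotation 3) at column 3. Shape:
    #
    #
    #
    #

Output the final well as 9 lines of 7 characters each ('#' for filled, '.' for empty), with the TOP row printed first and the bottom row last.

Drop 1: O rot0 at col 2 lands with bottom-row=0; cleared 0 line(s) (total 0); column heights now [0 0 2 2 0 0 0], max=2
Drop 2: S rot1 at col 3 lands with bottom-row=1; cleared 0 line(s) (total 0); column heights now [0 0 2 4 3 0 0], max=4
Drop 3: Z rot2 at col 4 lands with bottom-row=2; cleared 0 line(s) (total 0); column heights now [0 0 2 4 4 4 3], max=4
Drop 4: I rot3 at col 3 lands with bottom-row=4; cleared 0 line(s) (total 0); column heights now [0 0 2 8 4 4 3], max=8

Answer: .......
...#...
...#...
...#...
...#...
...###.
...####
..###..
..##...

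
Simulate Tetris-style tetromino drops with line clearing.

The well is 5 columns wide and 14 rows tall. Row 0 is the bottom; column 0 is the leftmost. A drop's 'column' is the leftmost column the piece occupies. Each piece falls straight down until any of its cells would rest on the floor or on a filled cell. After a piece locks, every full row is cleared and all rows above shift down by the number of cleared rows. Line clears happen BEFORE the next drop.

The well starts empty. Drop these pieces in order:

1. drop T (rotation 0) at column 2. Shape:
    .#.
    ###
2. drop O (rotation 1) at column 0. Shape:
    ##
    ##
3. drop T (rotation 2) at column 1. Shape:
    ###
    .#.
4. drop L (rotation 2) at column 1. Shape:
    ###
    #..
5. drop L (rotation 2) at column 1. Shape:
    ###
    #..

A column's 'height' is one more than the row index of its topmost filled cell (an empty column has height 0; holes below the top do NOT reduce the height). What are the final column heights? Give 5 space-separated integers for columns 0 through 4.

Drop 1: T rot0 at col 2 lands with bottom-row=0; cleared 0 line(s) (total 0); column heights now [0 0 1 2 1], max=2
Drop 2: O rot1 at col 0 lands with bottom-row=0; cleared 1 line(s) (total 1); column heights now [1 1 0 1 0], max=1
Drop 3: T rot2 at col 1 lands with bottom-row=0; cleared 0 line(s) (total 1); column heights now [1 2 2 2 0], max=2
Drop 4: L rot2 at col 1 lands with bottom-row=2; cleared 0 line(s) (total 1); column heights now [1 4 4 4 0], max=4
Drop 5: L rot2 at col 1 lands with bottom-row=4; cleared 0 line(s) (total 1); column heights now [1 6 6 6 0], max=6

Answer: 1 6 6 6 0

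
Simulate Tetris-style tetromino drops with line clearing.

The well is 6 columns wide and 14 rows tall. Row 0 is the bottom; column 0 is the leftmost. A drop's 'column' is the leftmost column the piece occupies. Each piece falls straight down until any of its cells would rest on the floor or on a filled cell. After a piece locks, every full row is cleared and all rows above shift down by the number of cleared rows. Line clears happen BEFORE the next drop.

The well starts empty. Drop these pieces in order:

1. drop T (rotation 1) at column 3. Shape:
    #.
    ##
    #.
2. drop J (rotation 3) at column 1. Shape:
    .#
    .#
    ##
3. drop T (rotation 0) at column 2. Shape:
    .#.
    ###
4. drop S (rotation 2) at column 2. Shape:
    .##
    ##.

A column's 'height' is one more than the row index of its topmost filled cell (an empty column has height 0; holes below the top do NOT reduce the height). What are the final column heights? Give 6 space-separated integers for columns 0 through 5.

Drop 1: T rot1 at col 3 lands with bottom-row=0; cleared 0 line(s) (total 0); column heights now [0 0 0 3 2 0], max=3
Drop 2: J rot3 at col 1 lands with bottom-row=0; cleared 0 line(s) (total 0); column heights now [0 1 3 3 2 0], max=3
Drop 3: T rot0 at col 2 lands with bottom-row=3; cleared 0 line(s) (total 0); column heights now [0 1 4 5 4 0], max=5
Drop 4: S rot2 at col 2 lands with bottom-row=5; cleared 0 line(s) (total 0); column heights now [0 1 6 7 7 0], max=7

Answer: 0 1 6 7 7 0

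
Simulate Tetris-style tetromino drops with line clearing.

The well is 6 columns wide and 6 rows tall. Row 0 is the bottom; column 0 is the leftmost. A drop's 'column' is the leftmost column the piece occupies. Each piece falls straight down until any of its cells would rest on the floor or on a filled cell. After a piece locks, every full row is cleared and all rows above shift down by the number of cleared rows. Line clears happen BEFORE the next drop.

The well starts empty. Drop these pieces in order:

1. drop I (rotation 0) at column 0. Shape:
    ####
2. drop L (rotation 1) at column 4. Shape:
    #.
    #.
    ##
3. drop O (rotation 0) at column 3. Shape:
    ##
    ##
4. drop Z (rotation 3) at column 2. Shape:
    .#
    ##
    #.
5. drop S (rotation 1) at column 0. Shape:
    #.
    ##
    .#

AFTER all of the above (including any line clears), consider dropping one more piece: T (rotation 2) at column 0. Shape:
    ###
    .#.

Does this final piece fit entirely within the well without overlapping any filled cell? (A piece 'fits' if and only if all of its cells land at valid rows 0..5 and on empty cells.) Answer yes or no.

Drop 1: I rot0 at col 0 lands with bottom-row=0; cleared 0 line(s) (total 0); column heights now [1 1 1 1 0 0], max=1
Drop 2: L rot1 at col 4 lands with bottom-row=0; cleared 1 line(s) (total 1); column heights now [0 0 0 0 2 0], max=2
Drop 3: O rot0 at col 3 lands with bottom-row=2; cleared 0 line(s) (total 1); column heights now [0 0 0 4 4 0], max=4
Drop 4: Z rot3 at col 2 lands with bottom-row=3; cleared 0 line(s) (total 1); column heights now [0 0 5 6 4 0], max=6
Drop 5: S rot1 at col 0 lands with bottom-row=0; cleared 0 line(s) (total 1); column heights now [3 2 5 6 4 0], max=6
Test piece T rot2 at col 0 (width 3): heights before test = [3 2 5 6 4 0]; fits = True

Answer: yes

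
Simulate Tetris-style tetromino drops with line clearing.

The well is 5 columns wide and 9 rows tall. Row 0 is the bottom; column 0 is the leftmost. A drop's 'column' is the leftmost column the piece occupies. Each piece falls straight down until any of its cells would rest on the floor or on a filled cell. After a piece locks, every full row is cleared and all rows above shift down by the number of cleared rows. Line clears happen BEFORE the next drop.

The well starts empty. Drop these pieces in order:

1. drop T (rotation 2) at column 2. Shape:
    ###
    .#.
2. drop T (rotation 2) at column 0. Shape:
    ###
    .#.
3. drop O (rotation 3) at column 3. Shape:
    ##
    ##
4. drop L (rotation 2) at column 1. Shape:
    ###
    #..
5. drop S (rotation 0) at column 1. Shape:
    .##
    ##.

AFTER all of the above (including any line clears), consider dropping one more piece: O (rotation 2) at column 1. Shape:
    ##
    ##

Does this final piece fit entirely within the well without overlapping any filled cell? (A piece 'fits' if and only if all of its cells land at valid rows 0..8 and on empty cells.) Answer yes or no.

Answer: yes

Derivation:
Drop 1: T rot2 at col 2 lands with bottom-row=0; cleared 0 line(s) (total 0); column heights now [0 0 2 2 2], max=2
Drop 2: T rot2 at col 0 lands with bottom-row=1; cleared 0 line(s) (total 0); column heights now [3 3 3 2 2], max=3
Drop 3: O rot3 at col 3 lands with bottom-row=2; cleared 1 line(s) (total 1); column heights now [0 2 2 3 3], max=3
Drop 4: L rot2 at col 1 lands with bottom-row=2; cleared 0 line(s) (total 1); column heights now [0 4 4 4 3], max=4
Drop 5: S rot0 at col 1 lands with bottom-row=4; cleared 0 line(s) (total 1); column heights now [0 5 6 6 3], max=6
Test piece O rot2 at col 1 (width 2): heights before test = [0 5 6 6 3]; fits = True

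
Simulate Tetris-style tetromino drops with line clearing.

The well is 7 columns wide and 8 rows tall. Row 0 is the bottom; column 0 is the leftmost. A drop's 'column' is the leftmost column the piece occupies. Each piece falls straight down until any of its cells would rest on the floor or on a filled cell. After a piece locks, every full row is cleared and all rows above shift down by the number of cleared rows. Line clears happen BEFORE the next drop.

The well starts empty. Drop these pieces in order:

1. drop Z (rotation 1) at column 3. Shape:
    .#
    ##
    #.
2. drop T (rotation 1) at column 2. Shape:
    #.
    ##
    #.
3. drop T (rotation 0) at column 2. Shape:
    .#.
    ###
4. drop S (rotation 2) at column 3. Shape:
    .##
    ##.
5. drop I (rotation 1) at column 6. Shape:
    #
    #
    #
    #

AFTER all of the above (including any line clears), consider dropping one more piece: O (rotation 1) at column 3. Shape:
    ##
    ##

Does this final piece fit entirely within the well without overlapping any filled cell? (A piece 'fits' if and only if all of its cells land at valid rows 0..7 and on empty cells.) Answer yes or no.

Drop 1: Z rot1 at col 3 lands with bottom-row=0; cleared 0 line(s) (total 0); column heights now [0 0 0 2 3 0 0], max=3
Drop 2: T rot1 at col 2 lands with bottom-row=1; cleared 0 line(s) (total 0); column heights now [0 0 4 3 3 0 0], max=4
Drop 3: T rot0 at col 2 lands with bottom-row=4; cleared 0 line(s) (total 0); column heights now [0 0 5 6 5 0 0], max=6
Drop 4: S rot2 at col 3 lands with bottom-row=6; cleared 0 line(s) (total 0); column heights now [0 0 5 7 8 8 0], max=8
Drop 5: I rot1 at col 6 lands with bottom-row=0; cleared 0 line(s) (total 0); column heights now [0 0 5 7 8 8 4], max=8
Test piece O rot1 at col 3 (width 2): heights before test = [0 0 5 7 8 8 4]; fits = False

Answer: no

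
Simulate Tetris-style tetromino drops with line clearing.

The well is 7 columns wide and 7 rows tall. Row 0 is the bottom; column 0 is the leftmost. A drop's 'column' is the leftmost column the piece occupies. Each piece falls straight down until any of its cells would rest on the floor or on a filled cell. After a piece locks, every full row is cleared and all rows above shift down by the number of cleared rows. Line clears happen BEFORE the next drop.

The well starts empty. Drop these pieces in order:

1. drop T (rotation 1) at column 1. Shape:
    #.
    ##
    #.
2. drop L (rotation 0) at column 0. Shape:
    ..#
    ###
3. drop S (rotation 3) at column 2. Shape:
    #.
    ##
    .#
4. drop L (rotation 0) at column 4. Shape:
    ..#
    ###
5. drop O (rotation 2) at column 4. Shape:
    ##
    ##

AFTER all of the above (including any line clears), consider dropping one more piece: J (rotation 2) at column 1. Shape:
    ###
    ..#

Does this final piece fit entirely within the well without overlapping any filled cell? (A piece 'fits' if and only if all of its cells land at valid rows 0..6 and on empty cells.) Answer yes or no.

Answer: no

Derivation:
Drop 1: T rot1 at col 1 lands with bottom-row=0; cleared 0 line(s) (total 0); column heights now [0 3 2 0 0 0 0], max=3
Drop 2: L rot0 at col 0 lands with bottom-row=3; cleared 0 line(s) (total 0); column heights now [4 4 5 0 0 0 0], max=5
Drop 3: S rot3 at col 2 lands with bottom-row=4; cleared 0 line(s) (total 0); column heights now [4 4 7 6 0 0 0], max=7
Drop 4: L rot0 at col 4 lands with bottom-row=0; cleared 0 line(s) (total 0); column heights now [4 4 7 6 1 1 2], max=7
Drop 5: O rot2 at col 4 lands with bottom-row=1; cleared 0 line(s) (total 0); column heights now [4 4 7 6 3 3 2], max=7
Test piece J rot2 at col 1 (width 3): heights before test = [4 4 7 6 3 3 2]; fits = False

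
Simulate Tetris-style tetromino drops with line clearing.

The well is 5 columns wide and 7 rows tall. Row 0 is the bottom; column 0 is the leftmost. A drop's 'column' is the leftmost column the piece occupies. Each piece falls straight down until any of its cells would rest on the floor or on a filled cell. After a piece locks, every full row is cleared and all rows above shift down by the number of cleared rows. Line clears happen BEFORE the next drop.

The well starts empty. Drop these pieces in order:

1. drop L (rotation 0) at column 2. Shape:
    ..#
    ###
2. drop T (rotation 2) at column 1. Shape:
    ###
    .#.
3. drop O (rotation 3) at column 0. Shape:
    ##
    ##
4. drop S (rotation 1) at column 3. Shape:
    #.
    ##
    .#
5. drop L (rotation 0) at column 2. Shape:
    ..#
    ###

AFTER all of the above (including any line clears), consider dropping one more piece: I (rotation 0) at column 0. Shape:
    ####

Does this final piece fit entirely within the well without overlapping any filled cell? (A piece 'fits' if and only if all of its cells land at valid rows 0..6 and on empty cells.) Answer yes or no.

Answer: yes

Derivation:
Drop 1: L rot0 at col 2 lands with bottom-row=0; cleared 0 line(s) (total 0); column heights now [0 0 1 1 2], max=2
Drop 2: T rot2 at col 1 lands with bottom-row=1; cleared 0 line(s) (total 0); column heights now [0 3 3 3 2], max=3
Drop 3: O rot3 at col 0 lands with bottom-row=3; cleared 0 line(s) (total 0); column heights now [5 5 3 3 2], max=5
Drop 4: S rot1 at col 3 lands with bottom-row=2; cleared 0 line(s) (total 0); column heights now [5 5 3 5 4], max=5
Drop 5: L rot0 at col 2 lands with bottom-row=5; cleared 0 line(s) (total 0); column heights now [5 5 6 6 7], max=7
Test piece I rot0 at col 0 (width 4): heights before test = [5 5 6 6 7]; fits = True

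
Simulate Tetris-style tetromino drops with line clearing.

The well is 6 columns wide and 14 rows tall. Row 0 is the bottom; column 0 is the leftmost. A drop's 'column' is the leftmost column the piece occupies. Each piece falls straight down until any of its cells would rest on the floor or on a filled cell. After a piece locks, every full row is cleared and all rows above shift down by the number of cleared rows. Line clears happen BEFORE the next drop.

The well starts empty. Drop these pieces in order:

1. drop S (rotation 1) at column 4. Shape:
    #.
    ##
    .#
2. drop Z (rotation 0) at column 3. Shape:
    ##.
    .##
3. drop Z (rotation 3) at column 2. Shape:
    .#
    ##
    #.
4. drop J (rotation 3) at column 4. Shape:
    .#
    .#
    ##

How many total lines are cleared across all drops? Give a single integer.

Answer: 0

Derivation:
Drop 1: S rot1 at col 4 lands with bottom-row=0; cleared 0 line(s) (total 0); column heights now [0 0 0 0 3 2], max=3
Drop 2: Z rot0 at col 3 lands with bottom-row=3; cleared 0 line(s) (total 0); column heights now [0 0 0 5 5 4], max=5
Drop 3: Z rot3 at col 2 lands with bottom-row=4; cleared 0 line(s) (total 0); column heights now [0 0 6 7 5 4], max=7
Drop 4: J rot3 at col 4 lands with bottom-row=5; cleared 0 line(s) (total 0); column heights now [0 0 6 7 6 8], max=8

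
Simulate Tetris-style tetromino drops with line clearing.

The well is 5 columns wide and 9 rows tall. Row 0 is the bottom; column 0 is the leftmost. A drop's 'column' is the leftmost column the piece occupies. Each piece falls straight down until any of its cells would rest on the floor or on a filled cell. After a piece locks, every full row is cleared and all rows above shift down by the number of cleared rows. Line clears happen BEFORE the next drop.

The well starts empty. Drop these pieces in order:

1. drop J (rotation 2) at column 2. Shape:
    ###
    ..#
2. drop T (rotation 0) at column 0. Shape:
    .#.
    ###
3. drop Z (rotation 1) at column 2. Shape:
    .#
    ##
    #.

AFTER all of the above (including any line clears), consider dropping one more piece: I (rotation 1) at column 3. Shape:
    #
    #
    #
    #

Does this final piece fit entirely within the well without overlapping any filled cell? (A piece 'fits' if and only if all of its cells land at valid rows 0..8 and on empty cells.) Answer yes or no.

Answer: no

Derivation:
Drop 1: J rot2 at col 2 lands with bottom-row=0; cleared 0 line(s) (total 0); column heights now [0 0 2 2 2], max=2
Drop 2: T rot0 at col 0 lands with bottom-row=2; cleared 0 line(s) (total 0); column heights now [3 4 3 2 2], max=4
Drop 3: Z rot1 at col 2 lands with bottom-row=3; cleared 0 line(s) (total 0); column heights now [3 4 5 6 2], max=6
Test piece I rot1 at col 3 (width 1): heights before test = [3 4 5 6 2]; fits = False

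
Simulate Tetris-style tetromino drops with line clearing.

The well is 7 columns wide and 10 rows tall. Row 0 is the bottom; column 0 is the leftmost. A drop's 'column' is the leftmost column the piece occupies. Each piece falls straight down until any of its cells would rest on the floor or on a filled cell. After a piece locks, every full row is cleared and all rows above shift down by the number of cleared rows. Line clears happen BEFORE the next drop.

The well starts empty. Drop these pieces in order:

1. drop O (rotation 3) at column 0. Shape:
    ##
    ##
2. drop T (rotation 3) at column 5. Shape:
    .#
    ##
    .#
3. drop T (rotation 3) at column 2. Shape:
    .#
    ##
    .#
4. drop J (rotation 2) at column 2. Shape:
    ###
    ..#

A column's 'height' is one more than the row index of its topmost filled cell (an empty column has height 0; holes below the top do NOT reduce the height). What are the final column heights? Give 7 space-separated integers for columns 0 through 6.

Drop 1: O rot3 at col 0 lands with bottom-row=0; cleared 0 line(s) (total 0); column heights now [2 2 0 0 0 0 0], max=2
Drop 2: T rot3 at col 5 lands with bottom-row=0; cleared 0 line(s) (total 0); column heights now [2 2 0 0 0 2 3], max=3
Drop 3: T rot3 at col 2 lands with bottom-row=0; cleared 0 line(s) (total 0); column heights now [2 2 2 3 0 2 3], max=3
Drop 4: J rot2 at col 2 lands with bottom-row=2; cleared 0 line(s) (total 0); column heights now [2 2 4 4 4 2 3], max=4

Answer: 2 2 4 4 4 2 3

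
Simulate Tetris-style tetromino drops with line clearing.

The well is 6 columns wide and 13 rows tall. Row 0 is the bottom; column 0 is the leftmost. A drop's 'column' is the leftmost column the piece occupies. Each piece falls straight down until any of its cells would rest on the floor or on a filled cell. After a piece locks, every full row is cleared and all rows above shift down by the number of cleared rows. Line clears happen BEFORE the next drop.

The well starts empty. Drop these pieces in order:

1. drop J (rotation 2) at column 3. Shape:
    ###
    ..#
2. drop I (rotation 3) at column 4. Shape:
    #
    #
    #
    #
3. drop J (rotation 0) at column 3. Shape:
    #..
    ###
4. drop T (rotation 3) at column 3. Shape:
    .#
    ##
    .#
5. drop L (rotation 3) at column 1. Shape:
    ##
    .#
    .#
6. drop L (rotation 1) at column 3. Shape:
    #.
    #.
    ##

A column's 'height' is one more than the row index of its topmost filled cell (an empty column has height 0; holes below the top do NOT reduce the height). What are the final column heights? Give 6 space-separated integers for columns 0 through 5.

Answer: 0 3 3 13 11 7

Derivation:
Drop 1: J rot2 at col 3 lands with bottom-row=0; cleared 0 line(s) (total 0); column heights now [0 0 0 2 2 2], max=2
Drop 2: I rot3 at col 4 lands with bottom-row=2; cleared 0 line(s) (total 0); column heights now [0 0 0 2 6 2], max=6
Drop 3: J rot0 at col 3 lands with bottom-row=6; cleared 0 line(s) (total 0); column heights now [0 0 0 8 7 7], max=8
Drop 4: T rot3 at col 3 lands with bottom-row=7; cleared 0 line(s) (total 0); column heights now [0 0 0 9 10 7], max=10
Drop 5: L rot3 at col 1 lands with bottom-row=0; cleared 0 line(s) (total 0); column heights now [0 3 3 9 10 7], max=10
Drop 6: L rot1 at col 3 lands with bottom-row=10; cleared 0 line(s) (total 0); column heights now [0 3 3 13 11 7], max=13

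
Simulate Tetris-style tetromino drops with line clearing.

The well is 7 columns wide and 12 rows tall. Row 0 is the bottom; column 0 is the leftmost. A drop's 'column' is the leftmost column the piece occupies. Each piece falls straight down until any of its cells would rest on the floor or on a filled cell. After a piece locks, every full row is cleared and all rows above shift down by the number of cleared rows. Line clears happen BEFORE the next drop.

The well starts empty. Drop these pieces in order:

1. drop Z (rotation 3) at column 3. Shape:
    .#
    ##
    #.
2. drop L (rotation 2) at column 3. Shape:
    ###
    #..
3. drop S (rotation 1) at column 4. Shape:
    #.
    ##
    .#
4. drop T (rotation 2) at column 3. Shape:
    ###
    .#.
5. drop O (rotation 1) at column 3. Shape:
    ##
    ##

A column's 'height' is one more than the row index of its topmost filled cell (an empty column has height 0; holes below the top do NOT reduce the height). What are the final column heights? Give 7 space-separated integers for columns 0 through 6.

Answer: 0 0 0 11 11 9 0

Derivation:
Drop 1: Z rot3 at col 3 lands with bottom-row=0; cleared 0 line(s) (total 0); column heights now [0 0 0 2 3 0 0], max=3
Drop 2: L rot2 at col 3 lands with bottom-row=2; cleared 0 line(s) (total 0); column heights now [0 0 0 4 4 4 0], max=4
Drop 3: S rot1 at col 4 lands with bottom-row=4; cleared 0 line(s) (total 0); column heights now [0 0 0 4 7 6 0], max=7
Drop 4: T rot2 at col 3 lands with bottom-row=7; cleared 0 line(s) (total 0); column heights now [0 0 0 9 9 9 0], max=9
Drop 5: O rot1 at col 3 lands with bottom-row=9; cleared 0 line(s) (total 0); column heights now [0 0 0 11 11 9 0], max=11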